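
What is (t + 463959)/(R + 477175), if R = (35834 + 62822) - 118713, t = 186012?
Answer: 649971/457118 ≈ 1.4219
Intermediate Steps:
R = -20057 (R = 98656 - 118713 = -20057)
(t + 463959)/(R + 477175) = (186012 + 463959)/(-20057 + 477175) = 649971/457118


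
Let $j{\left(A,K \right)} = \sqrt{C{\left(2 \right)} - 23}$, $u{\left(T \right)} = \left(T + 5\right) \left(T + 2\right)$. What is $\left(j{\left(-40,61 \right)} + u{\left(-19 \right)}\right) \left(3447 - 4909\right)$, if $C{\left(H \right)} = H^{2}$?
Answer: $-347956 - 1462 i \sqrt{19} \approx -3.4796 \cdot 10^{5} - 6372.7 i$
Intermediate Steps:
$u{\left(T \right)} = \left(2 + T\right) \left(5 + T\right)$ ($u{\left(T \right)} = \left(5 + T\right) \left(2 + T\right) = \left(2 + T\right) \left(5 + T\right)$)
$j{\left(A,K \right)} = i \sqrt{19}$ ($j{\left(A,K \right)} = \sqrt{2^{2} - 23} = \sqrt{4 - 23} = \sqrt{-19} = i \sqrt{19}$)
$\left(j{\left(-40,61 \right)} + u{\left(-19 \right)}\right) \left(3447 - 4909\right) = \left(i \sqrt{19} + \left(10 + \left(-19\right)^{2} + 7 \left(-19\right)\right)\right) \left(3447 - 4909\right) = \left(i \sqrt{19} + \left(10 + 361 - 133\right)\right) \left(-1462\right) = \left(i \sqrt{19} + 238\right) \left(-1462\right) = \left(238 + i \sqrt{19}\right) \left(-1462\right) = -347956 - 1462 i \sqrt{19}$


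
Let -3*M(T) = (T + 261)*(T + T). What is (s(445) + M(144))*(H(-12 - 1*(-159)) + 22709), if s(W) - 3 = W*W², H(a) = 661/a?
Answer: 294096408531232/147 ≈ 2.0007e+12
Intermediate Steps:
M(T) = -2*T*(261 + T)/3 (M(T) = -(T + 261)*(T + T)/3 = -(261 + T)*2*T/3 = -2*T*(261 + T)/3)
s(W) = 3 + W³ (s(W) = 3 + W*W² = 3 + W³)
(s(445) + M(144))*(H(-12 - 1*(-159)) + 22709) = ((3 + 445³) - ⅔*144*(261 + 144))*(661/(-12 - 1*(-159)) + 22709) = ((3 + 88121125) - ⅔*144*405)*(661/(-12 + 159) + 22709) = (88121128 - 38880)*(661/147 + 22709) = 88082248*(661*(1/147) + 22709) = 88082248*(661/147 + 22709) = 88082248*(3338884/147) = 294096408531232/147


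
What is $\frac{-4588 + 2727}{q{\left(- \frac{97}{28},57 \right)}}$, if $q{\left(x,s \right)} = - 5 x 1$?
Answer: $- \frac{52108}{485} \approx -107.44$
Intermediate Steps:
$q{\left(x,s \right)} = - 5 x$
$\frac{-4588 + 2727}{q{\left(- \frac{97}{28},57 \right)}} = \frac{-4588 + 2727}{\left(-5\right) \left(- \frac{97}{28}\right)} = - \frac{1861}{\left(-5\right) \left(\left(-97\right) \frac{1}{28}\right)} = - \frac{1861}{\left(-5\right) \left(- \frac{97}{28}\right)} = - \frac{1861}{\frac{485}{28}} = \left(-1861\right) \frac{28}{485} = - \frac{52108}{485}$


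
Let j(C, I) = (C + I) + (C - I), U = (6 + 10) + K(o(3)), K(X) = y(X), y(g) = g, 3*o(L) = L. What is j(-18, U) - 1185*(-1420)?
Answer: 1682664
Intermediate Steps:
o(L) = L/3
K(X) = X
U = 17 (U = (6 + 10) + (⅓)*3 = 16 + 1 = 17)
j(C, I) = 2*C
j(-18, U) - 1185*(-1420) = 2*(-18) - 1185*(-1420) = -36 + 1682700 = 1682664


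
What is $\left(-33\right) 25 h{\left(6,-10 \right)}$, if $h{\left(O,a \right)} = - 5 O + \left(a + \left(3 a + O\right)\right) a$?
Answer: $-255750$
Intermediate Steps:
$h{\left(O,a \right)} = - 5 O + a \left(O + 4 a\right)$ ($h{\left(O,a \right)} = - 5 O + \left(a + \left(O + 3 a\right)\right) a = - 5 O + \left(O + 4 a\right) a = - 5 O + a \left(O + 4 a\right)$)
$\left(-33\right) 25 h{\left(6,-10 \right)} = \left(-33\right) 25 \left(\left(-5\right) 6 + 4 \left(-10\right)^{2} + 6 \left(-10\right)\right) = - 825 \left(-30 + 4 \cdot 100 - 60\right) = - 825 \left(-30 + 400 - 60\right) = \left(-825\right) 310 = -255750$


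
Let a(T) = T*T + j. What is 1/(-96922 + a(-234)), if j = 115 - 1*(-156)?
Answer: -1/41895 ≈ -2.3869e-5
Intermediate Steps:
j = 271 (j = 115 + 156 = 271)
a(T) = 271 + T**2 (a(T) = T*T + 271 = T**2 + 271 = 271 + T**2)
1/(-96922 + a(-234)) = 1/(-96922 + (271 + (-234)**2)) = 1/(-96922 + (271 + 54756)) = 1/(-96922 + 55027) = 1/(-41895) = -1/41895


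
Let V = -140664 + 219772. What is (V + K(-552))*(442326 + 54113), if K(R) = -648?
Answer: 38950603940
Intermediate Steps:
V = 79108
(V + K(-552))*(442326 + 54113) = (79108 - 648)*(442326 + 54113) = 78460*496439 = 38950603940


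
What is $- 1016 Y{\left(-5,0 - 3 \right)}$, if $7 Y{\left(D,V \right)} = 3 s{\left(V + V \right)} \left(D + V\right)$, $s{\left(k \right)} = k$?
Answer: $- \frac{146304}{7} \approx -20901.0$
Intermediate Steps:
$Y{\left(D,V \right)} = \frac{6 V \left(D + V\right)}{7}$ ($Y{\left(D,V \right)} = \frac{3 \left(V + V\right) \left(D + V\right)}{7} = \frac{3 \cdot 2 V \left(D + V\right)}{7} = \frac{6 V \left(D + V\right)}{7}$)
$- 1016 Y{\left(-5,0 - 3 \right)} = - 1016 \frac{6 \left(0 - 3\right) \left(-5 + \left(0 - 3\right)\right)}{7} = - 1016 \cdot \frac{6}{7} \left(-3\right) \left(-5 - 3\right) = - 1016 \cdot \frac{6}{7} \left(-3\right) \left(-8\right) = \left(-1016\right) \frac{144}{7} = - \frac{146304}{7}$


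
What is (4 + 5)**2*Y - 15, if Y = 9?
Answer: 714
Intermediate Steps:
(4 + 5)**2*Y - 15 = (4 + 5)**2*9 - 15 = 9**2*9 - 15 = 81*9 - 15 = 729 - 15 = 714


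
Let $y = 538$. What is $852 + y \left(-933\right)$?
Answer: $-501102$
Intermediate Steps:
$852 + y \left(-933\right) = 852 + 538 \left(-933\right) = 852 - 501954 = -501102$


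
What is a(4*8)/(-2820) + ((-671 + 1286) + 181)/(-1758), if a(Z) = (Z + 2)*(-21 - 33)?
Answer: 40957/206565 ≈ 0.19828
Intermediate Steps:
a(Z) = -108 - 54*Z (a(Z) = (2 + Z)*(-54) = -108 - 54*Z)
a(4*8)/(-2820) + ((-671 + 1286) + 181)/(-1758) = (-108 - 216*8)/(-2820) + ((-671 + 1286) + 181)/(-1758) = (-108 - 54*32)*(-1/2820) + (615 + 181)*(-1/1758) = (-108 - 1728)*(-1/2820) + 796*(-1/1758) = -1836*(-1/2820) - 398/879 = 153/235 - 398/879 = 40957/206565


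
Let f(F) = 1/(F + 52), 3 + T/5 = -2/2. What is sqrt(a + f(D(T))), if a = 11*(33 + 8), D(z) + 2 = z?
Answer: sqrt(405930)/30 ≈ 21.238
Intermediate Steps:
T = -20 (T = -15 + 5*(-2/2) = -15 + 5*(-2*1/2) = -15 + 5*(-1) = -15 - 5 = -20)
D(z) = -2 + z
a = 451 (a = 11*41 = 451)
f(F) = 1/(52 + F)
sqrt(a + f(D(T))) = sqrt(451 + 1/(52 + (-2 - 20))) = sqrt(451 + 1/(52 - 22)) = sqrt(451 + 1/30) = sqrt(13531/30) = sqrt(405930)/30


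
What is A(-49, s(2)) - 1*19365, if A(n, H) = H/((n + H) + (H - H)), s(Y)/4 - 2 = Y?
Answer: -639061/33 ≈ -19366.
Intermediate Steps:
s(Y) = 8 + 4*Y
A(n, H) = H/(H + n) (A(n, H) = H/((H + n) + 0) = H/(H + n))
A(-49, s(2)) - 1*19365 = (8 + 4*2)/((8 + 4*2) - 49) - 1*19365 = (8 + 8)/((8 + 8) - 49) - 19365 = 16/(16 - 49) - 19365 = 16/(-33) - 19365 = 16*(-1/33) - 19365 = -16/33 - 19365 = -639061/33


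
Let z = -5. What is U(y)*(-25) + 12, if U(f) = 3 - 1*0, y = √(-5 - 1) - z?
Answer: -63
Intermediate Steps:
y = 5 + I*√6 (y = √(-5 - 1) - 1*(-5) = √(-6) + 5 = I*√6 + 5 = 5 + I*√6 ≈ 5.0 + 2.4495*I)
U(f) = 3 (U(f) = 3 + 0 = 3)
U(y)*(-25) + 12 = 3*(-25) + 12 = -75 + 12 = -63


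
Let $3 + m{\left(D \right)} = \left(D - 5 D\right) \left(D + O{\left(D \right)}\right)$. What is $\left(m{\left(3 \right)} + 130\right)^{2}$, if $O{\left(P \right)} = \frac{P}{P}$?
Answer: $6241$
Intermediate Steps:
$O{\left(P \right)} = 1$
$m{\left(D \right)} = -3 - 4 D \left(1 + D\right)$ ($m{\left(D \right)} = -3 + \left(D - 5 D\right) \left(D + 1\right) = -3 + - 4 D \left(1 + D\right) = -3 - 4 D \left(1 + D\right)$)
$\left(m{\left(3 \right)} + 130\right)^{2} = \left(\left(-3 - 12 - 4 \cdot 3^{2}\right) + 130\right)^{2} = \left(\left(-3 - 12 - 36\right) + 130\right)^{2} = \left(-51 + 130\right)^{2} = 79^{2} = 6241$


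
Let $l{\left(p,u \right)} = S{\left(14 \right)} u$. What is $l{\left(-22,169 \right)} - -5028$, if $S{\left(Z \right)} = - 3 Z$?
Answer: $-2070$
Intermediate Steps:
$l{\left(p,u \right)} = - 42 u$ ($l{\left(p,u \right)} = \left(-3\right) 14 u = - 42 u$)
$l{\left(-22,169 \right)} - -5028 = \left(-42\right) 169 - -5028 = -7098 + 5028 = -2070$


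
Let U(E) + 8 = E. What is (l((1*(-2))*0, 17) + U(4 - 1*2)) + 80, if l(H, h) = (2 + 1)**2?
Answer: 83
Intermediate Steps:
U(E) = -8 + E
l(H, h) = 9 (l(H, h) = 3**2 = 9)
(l((1*(-2))*0, 17) + U(4 - 1*2)) + 80 = (9 + (-8 + (4 - 1*2))) + 80 = (9 + (-8 + (4 - 2))) + 80 = (9 + (-8 + 2)) + 80 = (9 - 6) + 80 = 3 + 80 = 83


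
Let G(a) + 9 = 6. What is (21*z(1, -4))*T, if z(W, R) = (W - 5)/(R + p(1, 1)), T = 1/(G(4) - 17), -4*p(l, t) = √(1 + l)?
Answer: -672/635 + 42*√2/635 ≈ -0.96473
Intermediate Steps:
G(a) = -3 (G(a) = -9 + 6 = -3)
p(l, t) = -√(1 + l)/4
T = -1/20 (T = 1/(-3 - 17) = 1/(-20) = -1/20 ≈ -0.050000)
z(W, R) = (-5 + W)/(R - √2/4) (z(W, R) = (W - 5)/(R - √(1 + 1)/4) = (-5 + W)/(R - √2/4))
(21*z(1, -4))*T = (21*(4*(-5 + 1)/(-√2 + 4*(-4))))*(-1/20) = (21*(4*(-4)/(-√2 - 16)))*(-1/20) = (21*(4*(-4)/(-16 - √2)))*(-1/20) = (21*(-16/(-16 - √2)))*(-1/20) = -336/(-16 - √2)*(-1/20) = 84/(5*(-16 - √2))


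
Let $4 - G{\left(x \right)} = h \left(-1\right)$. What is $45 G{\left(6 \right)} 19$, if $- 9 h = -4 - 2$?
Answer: $3990$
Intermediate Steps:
$h = \frac{2}{3}$ ($h = - \frac{-4 - 2}{9} = \left(- \frac{1}{9}\right) \left(-6\right) = \frac{2}{3} \approx 0.66667$)
$G{\left(x \right)} = \frac{14}{3}$ ($G{\left(x \right)} = 4 - \frac{2}{3} \left(-1\right) = 4 - - \frac{2}{3} = 4 + \frac{2}{3} = \frac{14}{3}$)
$45 G{\left(6 \right)} 19 = 45 \cdot \frac{14}{3} \cdot 19 = 210 \cdot 19 = 3990$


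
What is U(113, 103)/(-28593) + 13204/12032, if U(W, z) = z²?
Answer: 62473621/86007744 ≈ 0.72637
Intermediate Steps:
U(113, 103)/(-28593) + 13204/12032 = 103²/(-28593) + 13204/12032 = 10609*(-1/28593) + 13204*(1/12032) = -10609/28593 + 3301/3008 = 62473621/86007744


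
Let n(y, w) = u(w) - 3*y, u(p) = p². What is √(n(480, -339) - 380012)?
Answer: I*√266531 ≈ 516.27*I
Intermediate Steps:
n(y, w) = w² - 3*y
√(n(480, -339) - 380012) = √(((-339)² - 3*480) - 380012) = √((114921 - 1440) - 380012) = √(113481 - 380012) = √(-266531) = I*√266531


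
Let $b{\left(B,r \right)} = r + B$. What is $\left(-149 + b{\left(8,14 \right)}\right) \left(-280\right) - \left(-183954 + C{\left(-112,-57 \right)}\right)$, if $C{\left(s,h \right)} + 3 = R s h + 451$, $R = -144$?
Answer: $1138362$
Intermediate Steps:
$b{\left(B,r \right)} = B + r$
$C{\left(s,h \right)} = 448 - 144 h s$ ($C{\left(s,h \right)} = -3 + \left(- 144 s h + 451\right) = -3 - \left(-451 + 144 h s\right) = 448 - 144 h s$)
$\left(-149 + b{\left(8,14 \right)}\right) \left(-280\right) - \left(-183954 + C{\left(-112,-57 \right)}\right) = \left(-149 + \left(8 + 14\right)\right) \left(-280\right) - \left(-183506 - \left(-8208\right) \left(-112\right)\right) = \left(-149 + 22\right) \left(-280\right) + \left(183954 - \left(448 - 919296\right)\right) = \left(-127\right) \left(-280\right) + \left(183954 - -918848\right) = 35560 + \left(183954 + 918848\right) = 35560 + 1102802 = 1138362$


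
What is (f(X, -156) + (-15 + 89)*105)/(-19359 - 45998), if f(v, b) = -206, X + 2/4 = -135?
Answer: -7564/65357 ≈ -0.11573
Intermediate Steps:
X = -271/2 (X = -½ - 135 = -271/2 ≈ -135.50)
(f(X, -156) + (-15 + 89)*105)/(-19359 - 45998) = (-206 + (-15 + 89)*105)/(-19359 - 45998) = (-206 + 74*105)/(-65357) = (-206 + 7770)*(-1/65357) = 7564*(-1/65357) = -7564/65357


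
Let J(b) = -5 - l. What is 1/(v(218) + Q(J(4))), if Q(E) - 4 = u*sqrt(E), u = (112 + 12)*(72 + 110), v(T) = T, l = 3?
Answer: 111/2037283138 - 11284*I*sqrt(2)/1018641569 ≈ 5.4484e-8 - 1.5666e-5*I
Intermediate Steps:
J(b) = -8 (J(b) = -5 - 1*3 = -5 - 3 = -8)
u = 22568 (u = 124*182 = 22568)
Q(E) = 4 + 22568*sqrt(E)
1/(v(218) + Q(J(4))) = 1/(218 + (4 + 22568*sqrt(-8))) = 1/(218 + (4 + 22568*(2*I*sqrt(2)))) = 1/(218 + (4 + 45136*I*sqrt(2))) = 1/(222 + 45136*I*sqrt(2))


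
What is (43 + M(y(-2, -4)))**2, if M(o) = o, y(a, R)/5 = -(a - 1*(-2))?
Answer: 1849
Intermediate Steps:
y(a, R) = -10 - 5*a (y(a, R) = 5*(-(a - 1*(-2))) = 5*(-(a + 2)) = 5*(-(2 + a)) = 5*(-2 - a) = -10 - 5*a)
(43 + M(y(-2, -4)))**2 = (43 + (-10 - 5*(-2)))**2 = (43 + (-10 + 10))**2 = (43 + 0)**2 = 43**2 = 1849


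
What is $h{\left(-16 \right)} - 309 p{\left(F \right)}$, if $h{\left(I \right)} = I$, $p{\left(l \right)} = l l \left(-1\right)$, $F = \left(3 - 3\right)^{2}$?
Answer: $-16$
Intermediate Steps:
$F = 0$ ($F = 0^{2} = 0$)
$p{\left(l \right)} = - l^{2}$ ($p{\left(l \right)} = l^{2} \left(-1\right) = - l^{2}$)
$h{\left(-16 \right)} - 309 p{\left(F \right)} = -16 - 309 \left(- 0^{2}\right) = -16 - 309 \left(\left(-1\right) 0\right) = -16 - 0 = -16 + 0 = -16$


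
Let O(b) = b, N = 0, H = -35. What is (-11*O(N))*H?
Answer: 0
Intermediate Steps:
(-11*O(N))*H = -11*0*(-35) = 0*(-35) = 0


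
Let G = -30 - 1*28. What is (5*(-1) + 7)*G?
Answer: -116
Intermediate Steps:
G = -58 (G = -30 - 28 = -58)
(5*(-1) + 7)*G = (5*(-1) + 7)*(-58) = (-5 + 7)*(-58) = 2*(-58) = -116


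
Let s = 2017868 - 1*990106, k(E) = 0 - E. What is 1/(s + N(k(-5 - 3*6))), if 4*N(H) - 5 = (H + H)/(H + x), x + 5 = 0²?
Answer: 9/9249875 ≈ 9.7299e-7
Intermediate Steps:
x = -5 (x = -5 + 0² = -5 + 0 = -5)
k(E) = -E
N(H) = 5/4 + H/(2*(-5 + H)) (N(H) = 5/4 + ((H + H)/(H - 5))/4 = 5/4 + ((2*H)/(-5 + H))/4 = 5/4 + (2*H/(-5 + H))/4 = 5/4 + H/(2*(-5 + H)))
s = 1027762 (s = 2017868 - 990106 = 1027762)
1/(s + N(k(-5 - 3*6))) = 1/(1027762 + (-25 + 7*(-(-5 - 3*6)))/(4*(-5 - (-5 - 3*6)))) = 1/(1027762 + (-25 + 7*(-(-5 - 18)))/(4*(-5 - (-5 - 18)))) = 1/(1027762 + (-25 + 7*(-1*(-23)))/(4*(-5 - 1*(-23)))) = 1/(1027762 + (-25 + 7*23)/(4*(-5 + 23))) = 1/(1027762 + (¼)*(-25 + 161)/18) = 1/(1027762 + (¼)*(1/18)*136) = 1/(1027762 + 17/9) = 1/(9249875/9) = 9/9249875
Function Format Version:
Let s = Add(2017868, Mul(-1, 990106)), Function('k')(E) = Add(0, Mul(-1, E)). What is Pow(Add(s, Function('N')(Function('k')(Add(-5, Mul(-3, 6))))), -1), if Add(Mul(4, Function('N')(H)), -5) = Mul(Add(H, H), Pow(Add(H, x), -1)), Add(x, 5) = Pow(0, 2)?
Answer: Rational(9, 9249875) ≈ 9.7299e-7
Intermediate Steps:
x = -5 (x = Add(-5, Pow(0, 2)) = Add(-5, 0) = -5)
Function('k')(E) = Mul(-1, E)
Function('N')(H) = Add(Rational(5, 4), Mul(Rational(1, 2), H, Pow(Add(-5, H), -1))) (Function('N')(H) = Add(Rational(5, 4), Mul(Rational(1, 4), Mul(Add(H, H), Pow(Add(H, -5), -1)))) = Add(Rational(5, 4), Mul(Rational(1, 4), Mul(Mul(2, H), Pow(Add(-5, H), -1)))) = Add(Rational(5, 4), Mul(Rational(1, 4), Mul(2, H, Pow(Add(-5, H), -1)))) = Add(Rational(5, 4), Mul(Rational(1, 2), H, Pow(Add(-5, H), -1))))
s = 1027762 (s = Add(2017868, -990106) = 1027762)
Pow(Add(s, Function('N')(Function('k')(Add(-5, Mul(-3, 6))))), -1) = Pow(Add(1027762, Mul(Rational(1, 4), Pow(Add(-5, Mul(-1, Add(-5, Mul(-3, 6)))), -1), Add(-25, Mul(7, Mul(-1, Add(-5, Mul(-3, 6))))))), -1) = Pow(Add(1027762, Mul(Rational(1, 4), Pow(Add(-5, Mul(-1, Add(-5, -18))), -1), Add(-25, Mul(7, Mul(-1, Add(-5, -18)))))), -1) = Pow(Add(1027762, Mul(Rational(1, 4), Pow(Add(-5, Mul(-1, -23)), -1), Add(-25, Mul(7, Mul(-1, -23))))), -1) = Pow(Add(1027762, Mul(Rational(1, 4), Pow(Add(-5, 23), -1), Add(-25, Mul(7, 23)))), -1) = Pow(Add(1027762, Mul(Rational(1, 4), Pow(18, -1), Add(-25, 161))), -1) = Pow(Add(1027762, Mul(Rational(1, 4), Rational(1, 18), 136)), -1) = Pow(Add(1027762, Rational(17, 9)), -1) = Pow(Rational(9249875, 9), -1) = Rational(9, 9249875)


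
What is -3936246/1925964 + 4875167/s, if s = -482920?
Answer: -940857337859/77507211240 ≈ -12.139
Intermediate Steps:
-3936246/1925964 + 4875167/s = -3936246/1925964 + 4875167/(-482920) = -3936246*1/1925964 + 4875167*(-1/482920) = -656041/320994 - 4875167/482920 = -940857337859/77507211240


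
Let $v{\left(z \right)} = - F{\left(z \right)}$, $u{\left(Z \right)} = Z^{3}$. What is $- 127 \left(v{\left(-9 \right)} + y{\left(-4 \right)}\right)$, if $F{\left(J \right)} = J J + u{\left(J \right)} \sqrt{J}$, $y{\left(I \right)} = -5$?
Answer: $10922 - 277749 i \approx 10922.0 - 2.7775 \cdot 10^{5} i$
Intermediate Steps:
$F{\left(J \right)} = J^{2} + J^{\frac{7}{2}}$ ($F{\left(J \right)} = J J + J^{3} \sqrt{J} = J^{2} + J^{\frac{7}{2}}$)
$v{\left(z \right)} = - z^{2} - z^{\frac{7}{2}}$ ($v{\left(z \right)} = - (z^{2} + z^{\frac{7}{2}}) = - z^{2} - z^{\frac{7}{2}}$)
$- 127 \left(v{\left(-9 \right)} + y{\left(-4 \right)}\right) = - 127 \left(\left(- \left(-9\right)^{2} - \left(-9\right)^{\frac{7}{2}}\right) - 5\right) = - 127 \left(\left(\left(-1\right) 81 - - 2187 i\right) - 5\right) = - 127 \left(\left(-81 + 2187 i\right) - 5\right) = - 127 \left(-86 + 2187 i\right) = 10922 - 277749 i$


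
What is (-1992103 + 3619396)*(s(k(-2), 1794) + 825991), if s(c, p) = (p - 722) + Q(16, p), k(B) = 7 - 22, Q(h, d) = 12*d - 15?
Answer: 1380881784768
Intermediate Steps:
Q(h, d) = -15 + 12*d
k(B) = -15
s(c, p) = -737 + 13*p (s(c, p) = (p - 722) + (-15 + 12*p) = (-722 + p) + (-15 + 12*p) = -737 + 13*p)
(-1992103 + 3619396)*(s(k(-2), 1794) + 825991) = (-1992103 + 3619396)*((-737 + 13*1794) + 825991) = 1627293*((-737 + 23322) + 825991) = 1627293*(22585 + 825991) = 1627293*848576 = 1380881784768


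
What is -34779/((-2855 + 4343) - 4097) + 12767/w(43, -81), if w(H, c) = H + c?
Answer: -31987501/99142 ≈ -322.64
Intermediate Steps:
-34779/((-2855 + 4343) - 4097) + 12767/w(43, -81) = -34779/((-2855 + 4343) - 4097) + 12767/(43 - 81) = -34779/(1488 - 4097) + 12767/(-38) = -34779/(-2609) + 12767*(-1/38) = -34779*(-1/2609) - 12767/38 = 34779/2609 - 12767/38 = -31987501/99142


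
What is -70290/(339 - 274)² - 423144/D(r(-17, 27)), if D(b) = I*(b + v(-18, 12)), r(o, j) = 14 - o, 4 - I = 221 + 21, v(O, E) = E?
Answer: 106843554/4323865 ≈ 24.710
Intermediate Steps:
I = -238 (I = 4 - (221 + 21) = 4 - 1*242 = 4 - 242 = -238)
D(b) = -2856 - 238*b (D(b) = -238*(b + 12) = -238*(12 + b) = -2856 - 238*b)
-70290/(339 - 274)² - 423144/D(r(-17, 27)) = -70290/(339 - 274)² - 423144/(-2856 - 238*(14 - 1*(-17))) = -70290/(65²) - 423144/(-2856 - 238*(14 + 17)) = -70290/4225 - 423144/(-2856 - 238*31) = -70290*1/4225 - 423144/(-2856 - 7378) = -14058/845 - 423144/(-10234) = -14058/845 - 423144*(-1/10234) = -14058/845 + 211572/5117 = 106843554/4323865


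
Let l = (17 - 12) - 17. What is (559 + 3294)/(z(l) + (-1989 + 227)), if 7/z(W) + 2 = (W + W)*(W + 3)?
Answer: -824542/377061 ≈ -2.1868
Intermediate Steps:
l = -12 (l = 5 - 17 = -12)
z(W) = 7/(-2 + 2*W*(3 + W)) (z(W) = 7/(-2 + (W + W)*(W + 3)) = 7/(-2 + (2*W)*(3 + W)) = 7/(-2 + 2*W*(3 + W)))
(559 + 3294)/(z(l) + (-1989 + 227)) = (559 + 3294)/(7/(2*(-1 + (-12)² + 3*(-12))) + (-1989 + 227)) = 3853/(7/(2*(-1 + 144 - 36)) - 1762) = 3853/((7/2)/107 - 1762) = 3853/((7/2)*(1/107) - 1762) = 3853/(7/214 - 1762) = 3853/(-377061/214) = 3853*(-214/377061) = -824542/377061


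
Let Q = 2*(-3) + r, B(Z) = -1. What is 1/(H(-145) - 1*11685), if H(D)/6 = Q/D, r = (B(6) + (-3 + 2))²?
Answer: -145/1694313 ≈ -8.5580e-5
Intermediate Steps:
r = 4 (r = (-1 + (-3 + 2))² = (-1 - 1)² = (-2)² = 4)
Q = -2 (Q = 2*(-3) + 4 = -6 + 4 = -2)
H(D) = -12/D (H(D) = 6*(-2/D) = -12/D)
1/(H(-145) - 1*11685) = 1/(-12/(-145) - 1*11685) = 1/(-12*(-1/145) - 11685) = 1/(12/145 - 11685) = 1/(-1694313/145) = -145/1694313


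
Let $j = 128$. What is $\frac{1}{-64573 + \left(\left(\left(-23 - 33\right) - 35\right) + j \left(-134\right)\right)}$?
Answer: $- \frac{1}{81816} \approx -1.2223 \cdot 10^{-5}$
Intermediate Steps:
$\frac{1}{-64573 + \left(\left(\left(-23 - 33\right) - 35\right) + j \left(-134\right)\right)} = \frac{1}{-64573 + \left(\left(\left(-23 - 33\right) - 35\right) + 128 \left(-134\right)\right)} = \frac{1}{-64573 - 17243} = \frac{1}{-81816} = - \frac{1}{81816}$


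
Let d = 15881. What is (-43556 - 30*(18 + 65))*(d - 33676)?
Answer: 819388570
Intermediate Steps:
(-43556 - 30*(18 + 65))*(d - 33676) = (-43556 - 30*(18 + 65))*(15881 - 33676) = (-43556 - 30*83)*(-17795) = (-43556 - 2490)*(-17795) = -46046*(-17795) = 819388570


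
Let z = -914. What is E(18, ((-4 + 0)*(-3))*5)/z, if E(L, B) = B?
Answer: -30/457 ≈ -0.065645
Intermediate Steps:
E(18, ((-4 + 0)*(-3))*5)/z = (((-4 + 0)*(-3))*5)/(-914) = (-4*(-3)*5)*(-1/914) = (12*5)*(-1/914) = 60*(-1/914) = -30/457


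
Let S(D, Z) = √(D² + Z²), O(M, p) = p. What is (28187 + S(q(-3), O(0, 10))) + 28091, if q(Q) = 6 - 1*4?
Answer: 56278 + 2*√26 ≈ 56288.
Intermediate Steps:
q(Q) = 2 (q(Q) = 6 - 4 = 2)
(28187 + S(q(-3), O(0, 10))) + 28091 = (28187 + √(2² + 10²)) + 28091 = (28187 + √(4 + 100)) + 28091 = (28187 + √104) + 28091 = (28187 + 2*√26) + 28091 = 56278 + 2*√26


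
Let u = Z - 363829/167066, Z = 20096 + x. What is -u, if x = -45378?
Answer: 4224126441/167066 ≈ 25284.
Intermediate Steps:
Z = -25282 (Z = 20096 - 45378 = -25282)
u = -4224126441/167066 (u = -25282 - 363829/167066 = -4224126441/167066 ≈ -25284.)
-u = -1*(-4224126441/167066) = 4224126441/167066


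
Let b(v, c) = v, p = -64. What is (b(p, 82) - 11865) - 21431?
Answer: -33360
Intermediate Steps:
(b(p, 82) - 11865) - 21431 = (-64 - 11865) - 21431 = -11929 - 21431 = -33360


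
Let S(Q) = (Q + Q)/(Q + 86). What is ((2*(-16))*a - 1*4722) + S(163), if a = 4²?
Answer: -1302940/249 ≈ -5232.7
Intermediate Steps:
a = 16
S(Q) = 2*Q/(86 + Q) (S(Q) = (2*Q)/(86 + Q) = 2*Q/(86 + Q))
((2*(-16))*a - 1*4722) + S(163) = ((2*(-16))*16 - 1*4722) + 2*163/(86 + 163) = (-32*16 - 4722) + 2*163/249 = (-512 - 4722) + 2*163*(1/249) = -5234 + 326/249 = -1302940/249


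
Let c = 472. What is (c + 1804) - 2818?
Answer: -542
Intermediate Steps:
(c + 1804) - 2818 = (472 + 1804) - 2818 = 2276 - 2818 = -542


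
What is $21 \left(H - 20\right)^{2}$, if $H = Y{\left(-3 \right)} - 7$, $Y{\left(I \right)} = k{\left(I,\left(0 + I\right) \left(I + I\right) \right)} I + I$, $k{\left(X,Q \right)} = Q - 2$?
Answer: $127764$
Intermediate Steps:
$k{\left(X,Q \right)} = -2 + Q$ ($k{\left(X,Q \right)} = Q - 2 = -2 + Q$)
$Y{\left(I \right)} = I + I \left(-2 + 2 I^{2}\right)$ ($Y{\left(I \right)} = \left(-2 + \left(0 + I\right) \left(I + I\right)\right) I + I = \left(-2 + I 2 I\right) I + I = \left(-2 + 2 I^{2}\right) I + I = I \left(-2 + 2 I^{2}\right) + I = I + I \left(-2 + 2 I^{2}\right)$)
$H = -58$ ($H = \left(\left(-1\right) \left(-3\right) + 2 \left(-3\right)^{3}\right) - 7 = \left(3 + 2 \left(-27\right)\right) - 7 = \left(3 - 54\right) - 7 = -51 - 7 = -58$)
$21 \left(H - 20\right)^{2} = 21 \left(-58 - 20\right)^{2} = 21 \left(-78\right)^{2} = 21 \cdot 6084 = 127764$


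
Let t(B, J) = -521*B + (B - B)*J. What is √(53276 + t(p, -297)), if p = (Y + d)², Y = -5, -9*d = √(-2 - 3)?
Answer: √(3262936 - 46890*I*√5)/9 ≈ 200.73 - 3.2243*I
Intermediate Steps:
d = -I*√5/9 (d = -√(-2 - 3)/9 = -I*√5/9 ≈ -0.24845*I)
p = (-5 - I*√5/9)² ≈ 24.938 + 2.4845*I
t(B, J) = -521*B (t(B, J) = -521*B + 0*J = -521*B + 0 = -521*B)
√(53276 + t(p, -297)) = √(53276 - 521*(45 + I*√5)²/81)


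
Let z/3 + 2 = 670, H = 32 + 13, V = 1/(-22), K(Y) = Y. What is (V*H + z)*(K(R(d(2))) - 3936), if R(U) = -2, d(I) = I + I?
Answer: -7883697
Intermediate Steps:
d(I) = 2*I
V = -1/22 ≈ -0.045455
H = 45
z = 2004 (z = -6 + 3*670 = -6 + 2010 = 2004)
(V*H + z)*(K(R(d(2))) - 3936) = (-1/22*45 + 2004)*(-2 - 3936) = (-45/22 + 2004)*(-3938) = (44043/22)*(-3938) = -7883697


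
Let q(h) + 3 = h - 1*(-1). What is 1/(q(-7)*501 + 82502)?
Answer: 1/77993 ≈ 1.2822e-5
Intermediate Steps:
q(h) = -2 + h (q(h) = -3 + (h - 1*(-1)) = -3 + (h + 1) = -3 + (1 + h) = -2 + h)
1/(q(-7)*501 + 82502) = 1/((-2 - 7)*501 + 82502) = 1/(-9*501 + 82502) = 1/(-4509 + 82502) = 1/77993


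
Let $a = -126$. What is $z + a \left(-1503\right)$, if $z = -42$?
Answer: $189336$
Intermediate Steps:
$z + a \left(-1503\right) = -42 - -189378 = -42 + 189378 = 189336$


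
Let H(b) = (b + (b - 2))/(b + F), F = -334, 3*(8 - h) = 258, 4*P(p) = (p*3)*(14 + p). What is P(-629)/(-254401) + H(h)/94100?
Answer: -5623961208071/4931461624600 ≈ -1.1404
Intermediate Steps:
P(p) = 3*p*(14 + p)/4 (P(p) = ((p*3)*(14 + p))/4 = ((3*p)*(14 + p))/4 = (3*p*(14 + p))/4 = 3*p*(14 + p)/4)
h = -78 (h = 8 - ⅓*258 = 8 - 86 = -78)
H(b) = (-2 + 2*b)/(-334 + b) (H(b) = (b + (b - 2))/(b - 334) = (b + (-2 + b))/(-334 + b) = (-2 + 2*b)/(-334 + b))
P(-629)/(-254401) + H(h)/94100 = ((¾)*(-629)*(14 - 629))/(-254401) + (2*(-1 - 78)/(-334 - 78))/94100 = ((¾)*(-629)*(-615))*(-1/254401) + (2*(-79)/(-412))*(1/94100) = (1160505/4)*(-1/254401) + (2*(-1/412)*(-79))*(1/94100) = -1160505/1017604 + (79/206)*(1/94100) = -1160505/1017604 + 79/19384600 = -5623961208071/4931461624600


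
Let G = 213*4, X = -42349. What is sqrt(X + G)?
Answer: I*sqrt(41497) ≈ 203.71*I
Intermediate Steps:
G = 852
sqrt(X + G) = sqrt(-42349 + 852) = sqrt(-41497) = I*sqrt(41497)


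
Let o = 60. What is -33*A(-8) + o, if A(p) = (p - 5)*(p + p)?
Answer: -6804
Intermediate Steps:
A(p) = 2*p*(-5 + p) (A(p) = (-5 + p)*(2*p) = 2*p*(-5 + p))
-33*A(-8) + o = -66*(-8)*(-5 - 8) + 60 = -66*(-8)*(-13) + 60 = -33*208 + 60 = -6864 + 60 = -6804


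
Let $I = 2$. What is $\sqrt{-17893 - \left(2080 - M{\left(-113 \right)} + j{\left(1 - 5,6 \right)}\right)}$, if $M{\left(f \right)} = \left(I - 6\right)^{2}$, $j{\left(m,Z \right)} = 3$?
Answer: $2 i \sqrt{4990} \approx 141.28 i$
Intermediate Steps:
$M{\left(f \right)} = 16$ ($M{\left(f \right)} = \left(2 - 6\right)^{2} = \left(-4\right)^{2} = 16$)
$\sqrt{-17893 - \left(2080 - M{\left(-113 \right)} + j{\left(1 - 5,6 \right)}\right)} = \sqrt{-17893 + \left(16 - \left(\left(-52\right) \left(-40\right) + 3\right)\right)} = \sqrt{-17893 + \left(16 - \left(2080 + 3\right)\right)} = \sqrt{-17893 + \left(16 - 2083\right)} = \sqrt{-17893 - 2067} = \sqrt{-19960} = 2 i \sqrt{4990}$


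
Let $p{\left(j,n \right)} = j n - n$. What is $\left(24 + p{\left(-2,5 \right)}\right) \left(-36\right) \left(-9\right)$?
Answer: $2916$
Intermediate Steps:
$p{\left(j,n \right)} = - n + j n$
$\left(24 + p{\left(-2,5 \right)}\right) \left(-36\right) \left(-9\right) = \left(24 + 5 \left(-1 - 2\right)\right) \left(-36\right) \left(-9\right) = \left(24 + 5 \left(-3\right)\right) \left(-36\right) \left(-9\right) = \left(24 - 15\right) \left(-36\right) \left(-9\right) = 9 \left(-36\right) \left(-9\right) = \left(-324\right) \left(-9\right) = 2916$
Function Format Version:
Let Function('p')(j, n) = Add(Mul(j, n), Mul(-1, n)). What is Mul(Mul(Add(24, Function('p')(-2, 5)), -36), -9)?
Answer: 2916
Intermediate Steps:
Function('p')(j, n) = Add(Mul(-1, n), Mul(j, n))
Mul(Mul(Add(24, Function('p')(-2, 5)), -36), -9) = Mul(Mul(Add(24, Mul(5, Add(-1, -2))), -36), -9) = Mul(Mul(Add(24, Mul(5, -3)), -36), -9) = Mul(Mul(Add(24, -15), -36), -9) = Mul(Mul(9, -36), -9) = Mul(-324, -9) = 2916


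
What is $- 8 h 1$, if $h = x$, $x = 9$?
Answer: $-72$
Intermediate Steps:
$h = 9$
$- 8 h 1 = \left(-8\right) 9 \cdot 1 = \left(-72\right) 1 = -72$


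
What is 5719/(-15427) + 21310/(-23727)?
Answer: -464444083/366036429 ≈ -1.2688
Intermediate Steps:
5719/(-15427) + 21310/(-23727) = 5719*(-1/15427) + 21310*(-1/23727) = -5719/15427 - 21310/23727 = -464444083/366036429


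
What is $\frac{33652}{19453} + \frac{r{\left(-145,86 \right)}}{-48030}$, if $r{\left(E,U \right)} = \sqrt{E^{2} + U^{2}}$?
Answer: $\frac{33652}{19453} - \frac{\sqrt{28421}}{48030} \approx 1.7264$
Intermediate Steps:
$\frac{33652}{19453} + \frac{r{\left(-145,86 \right)}}{-48030} = \frac{33652}{19453} + \frac{\sqrt{\left(-145\right)^{2} + 86^{2}}}{-48030} = 33652 \cdot \frac{1}{19453} + \sqrt{21025 + 7396} \left(- \frac{1}{48030}\right) = \frac{33652}{19453} + \sqrt{28421} \left(- \frac{1}{48030}\right) = \frac{33652}{19453} - \frac{\sqrt{28421}}{48030}$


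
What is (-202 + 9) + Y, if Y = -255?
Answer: -448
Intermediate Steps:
(-202 + 9) + Y = (-202 + 9) - 255 = -193 - 255 = -448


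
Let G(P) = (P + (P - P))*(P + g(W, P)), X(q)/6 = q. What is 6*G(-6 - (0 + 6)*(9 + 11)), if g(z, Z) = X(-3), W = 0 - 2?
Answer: 108864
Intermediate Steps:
X(q) = 6*q
W = -2
g(z, Z) = -18 (g(z, Z) = 6*(-3) = -18)
G(P) = P*(-18 + P) (G(P) = (P + (P - P))*(P - 18) = (P + 0)*(-18 + P) = P*(-18 + P))
6*G(-6 - (0 + 6)*(9 + 11)) = 6*((-6 - (0 + 6)*(9 + 11))*(-18 + (-6 - (0 + 6)*(9 + 11)))) = 6*((-6 - 6*20)*(-18 + (-6 - 6*20))) = 6*((-6 - 1*120)*(-18 + (-6 - 1*120))) = 6*((-6 - 120)*(-18 + (-6 - 120))) = 6*(-126*(-18 - 126)) = 6*(-126*(-144)) = 6*18144 = 108864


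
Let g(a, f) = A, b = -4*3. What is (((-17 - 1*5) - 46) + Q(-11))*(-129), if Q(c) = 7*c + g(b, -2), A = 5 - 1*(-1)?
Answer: 17931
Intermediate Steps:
b = -12
A = 6 (A = 5 + 1 = 6)
g(a, f) = 6
Q(c) = 6 + 7*c (Q(c) = 7*c + 6 = 6 + 7*c)
(((-17 - 1*5) - 46) + Q(-11))*(-129) = (((-17 - 1*5) - 46) + (6 + 7*(-11)))*(-129) = (((-17 - 5) - 46) + (6 - 77))*(-129) = ((-22 - 46) - 71)*(-129) = (-68 - 71)*(-129) = -139*(-129) = 17931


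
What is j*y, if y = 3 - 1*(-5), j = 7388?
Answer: 59104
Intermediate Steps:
y = 8 (y = 3 + 5 = 8)
j*y = 7388*8 = 59104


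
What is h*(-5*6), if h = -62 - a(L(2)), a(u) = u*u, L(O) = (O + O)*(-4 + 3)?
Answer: 2340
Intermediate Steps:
L(O) = -2*O (L(O) = (2*O)*(-1) = -2*O)
a(u) = u²
h = -78 (h = -62 - (-2*2)² = -62 - 1*(-4)² = -62 - 1*16 = -62 - 16 = -78)
h*(-5*6) = -(-390)*6 = -78*(-30) = 2340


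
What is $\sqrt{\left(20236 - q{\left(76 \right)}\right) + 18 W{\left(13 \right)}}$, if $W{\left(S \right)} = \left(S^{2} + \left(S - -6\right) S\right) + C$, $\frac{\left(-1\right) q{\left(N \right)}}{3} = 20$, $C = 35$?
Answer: $\sqrt{28414} \approx 168.56$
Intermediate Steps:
$q{\left(N \right)} = -60$ ($q{\left(N \right)} = \left(-3\right) 20 = -60$)
$W{\left(S \right)} = 35 + S^{2} + S \left(6 + S\right)$ ($W{\left(S \right)} = \left(S^{2} + \left(S - -6\right) S\right) + 35 = \left(S^{2} + \left(S + 6\right) S\right) + 35 = \left(S^{2} + \left(6 + S\right) S\right) + 35 = \left(S^{2} + S \left(6 + S\right)\right) + 35 = 35 + S^{2} + S \left(6 + S\right)$)
$\sqrt{\left(20236 - q{\left(76 \right)}\right) + 18 W{\left(13 \right)}} = \sqrt{\left(20236 - -60\right) + 18 \left(35 + 2 \cdot 13^{2} + 6 \cdot 13\right)} = \sqrt{\left(20236 + 60\right) + 18 \left(35 + 2 \cdot 169 + 78\right)} = \sqrt{20296 + 18 \left(35 + 338 + 78\right)} = \sqrt{20296 + 18 \cdot 451} = \sqrt{20296 + 8118} = \sqrt{28414}$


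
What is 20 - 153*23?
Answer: -3499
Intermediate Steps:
20 - 153*23 = 20 - 3519 = -3499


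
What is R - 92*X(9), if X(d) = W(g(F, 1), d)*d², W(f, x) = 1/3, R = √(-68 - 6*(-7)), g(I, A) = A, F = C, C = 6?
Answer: -2484 + I*√26 ≈ -2484.0 + 5.099*I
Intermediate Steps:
F = 6
R = I*√26 (R = √(-68 + 42) = √(-26) = I*√26 ≈ 5.099*I)
W(f, x) = ⅓
X(d) = d²/3
R - 92*X(9) = I*√26 - 92*9²/3 = I*√26 - 92*81/3 = I*√26 - 92*27 = I*√26 - 2484 = -2484 + I*√26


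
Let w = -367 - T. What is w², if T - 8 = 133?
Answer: 258064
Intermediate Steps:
T = 141 (T = 8 + 133 = 141)
w = -508 (w = -367 - 1*141 = -367 - 141 = -508)
w² = (-508)² = 258064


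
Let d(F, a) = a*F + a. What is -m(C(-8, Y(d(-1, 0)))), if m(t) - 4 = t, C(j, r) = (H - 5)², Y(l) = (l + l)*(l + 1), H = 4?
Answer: -5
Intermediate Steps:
d(F, a) = a + F*a (d(F, a) = F*a + a = a + F*a)
Y(l) = 2*l*(1 + l) (Y(l) = (2*l)*(1 + l) = 2*l*(1 + l))
C(j, r) = 1 (C(j, r) = (4 - 5)² = (-1)² = 1)
m(t) = 4 + t
-m(C(-8, Y(d(-1, 0)))) = -(4 + 1) = -1*5 = -5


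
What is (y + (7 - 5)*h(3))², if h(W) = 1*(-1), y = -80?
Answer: 6724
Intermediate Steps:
h(W) = -1
(y + (7 - 5)*h(3))² = (-80 + (7 - 5)*(-1))² = (-80 + 2*(-1))² = (-80 - 2)² = (-82)² = 6724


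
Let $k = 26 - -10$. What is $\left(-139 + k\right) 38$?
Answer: $-3914$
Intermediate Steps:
$k = 36$ ($k = 26 + 10 = 36$)
$\left(-139 + k\right) 38 = \left(-139 + 36\right) 38 = \left(-103\right) 38 = -3914$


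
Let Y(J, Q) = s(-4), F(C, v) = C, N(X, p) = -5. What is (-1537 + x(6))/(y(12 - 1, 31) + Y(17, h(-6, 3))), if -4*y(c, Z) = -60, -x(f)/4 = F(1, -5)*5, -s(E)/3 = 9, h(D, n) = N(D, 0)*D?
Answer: 519/4 ≈ 129.75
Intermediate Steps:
h(D, n) = -5*D
s(E) = -27 (s(E) = -3*9 = -27)
Y(J, Q) = -27
x(f) = -20 (x(f) = -4*5 = -20)
y(c, Z) = 15 (y(c, Z) = -¼*(-60) = 15)
(-1537 + x(6))/(y(12 - 1, 31) + Y(17, h(-6, 3))) = (-1537 - 20)/(15 - 27) = -1557/(-12) = -1557*(-1/12) = 519/4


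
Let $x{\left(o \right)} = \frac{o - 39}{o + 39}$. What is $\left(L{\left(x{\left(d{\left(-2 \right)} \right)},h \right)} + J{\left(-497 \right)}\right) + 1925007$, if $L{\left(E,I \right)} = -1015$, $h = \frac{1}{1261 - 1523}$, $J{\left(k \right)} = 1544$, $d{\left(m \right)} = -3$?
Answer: $1925536$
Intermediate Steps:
$h = - \frac{1}{262}$ ($h = \frac{1}{-262} = - \frac{1}{262} \approx -0.0038168$)
$x{\left(o \right)} = \frac{-39 + o}{39 + o}$
$\left(L{\left(x{\left(d{\left(-2 \right)} \right)},h \right)} + J{\left(-497 \right)}\right) + 1925007 = \left(-1015 + 1544\right) + 1925007 = 529 + 1925007 = 1925536$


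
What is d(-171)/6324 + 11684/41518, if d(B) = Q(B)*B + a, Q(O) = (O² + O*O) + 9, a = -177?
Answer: -34599572989/21879986 ≈ -1581.3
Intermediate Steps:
Q(O) = 9 + 2*O² (Q(O) = (O² + O²) + 9 = 2*O² + 9 = 9 + 2*O²)
d(B) = -177 + B*(9 + 2*B²) (d(B) = (9 + 2*B²)*B - 177 = B*(9 + 2*B²) - 177 = -177 + B*(9 + 2*B²))
d(-171)/6324 + 11684/41518 = (-177 - 171*(9 + 2*(-171)²))/6324 + 11684/41518 = (-177 - 171*(9 + 2*29241))*(1/6324) + 11684*(1/41518) = (-177 - 171*(9 + 58482))*(1/6324) + 5842/20759 = (-177 - 171*58491)*(1/6324) + 5842/20759 = (-177 - 10001961)*(1/6324) + 5842/20759 = -10002138*1/6324 + 5842/20759 = -1667023/1054 + 5842/20759 = -34599572989/21879986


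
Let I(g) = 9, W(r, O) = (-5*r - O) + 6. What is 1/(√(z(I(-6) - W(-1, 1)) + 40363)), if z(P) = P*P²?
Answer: √42/1302 ≈ 0.0049775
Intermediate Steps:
W(r, O) = 6 - O - 5*r (W(r, O) = (-O - 5*r) + 6 = 6 - O - 5*r)
z(P) = P³
1/(√(z(I(-6) - W(-1, 1)) + 40363)) = 1/(√((9 - (6 - 1*1 - 5*(-1)))³ + 40363)) = 1/(√((9 - (6 - 1 + 5))³ + 40363)) = 1/(√((9 - 1*10)³ + 40363)) = 1/(√((9 - 10)³ + 40363)) = 1/(√((-1)³ + 40363)) = 1/(√(-1 + 40363)) = 1/(√40362) = 1/(31*√42) = √42/1302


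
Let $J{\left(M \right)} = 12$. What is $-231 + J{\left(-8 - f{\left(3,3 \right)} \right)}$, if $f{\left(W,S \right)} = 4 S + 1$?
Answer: $-219$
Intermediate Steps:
$f{\left(W,S \right)} = 1 + 4 S$
$-231 + J{\left(-8 - f{\left(3,3 \right)} \right)} = -231 + 12 = -219$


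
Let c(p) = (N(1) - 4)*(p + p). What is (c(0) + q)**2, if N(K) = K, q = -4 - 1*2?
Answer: 36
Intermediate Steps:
q = -6 (q = -4 - 2 = -6)
c(p) = -6*p (c(p) = (1 - 4)*(p + p) = -6*p)
(c(0) + q)**2 = (-6*0 - 6)**2 = (0 - 6)**2 = (-6)**2 = 36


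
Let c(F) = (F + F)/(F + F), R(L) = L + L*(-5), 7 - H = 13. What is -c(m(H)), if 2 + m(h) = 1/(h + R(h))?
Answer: -1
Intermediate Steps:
H = -6 (H = 7 - 1*13 = 7 - 13 = -6)
R(L) = -4*L (R(L) = L - 5*L = -4*L)
m(h) = -2 - 1/(3*h) (m(h) = -2 + 1/(h - 4*h) = -2 + 1/(-3*h) = -2 - 1/(3*h))
c(F) = 1 (c(F) = (2*F)/((2*F)) = (2*F)*(1/(2*F)) = 1)
-c(m(H)) = -1*1 = -1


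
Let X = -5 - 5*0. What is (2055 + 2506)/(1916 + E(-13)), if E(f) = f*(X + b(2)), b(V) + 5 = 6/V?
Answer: 4561/2007 ≈ 2.2725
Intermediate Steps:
X = -5 (X = -5 + 0 = -5)
b(V) = -5 + 6/V
E(f) = -7*f (E(f) = f*(-5 + (-5 + 6/2)) = f*(-5 + (-5 + 6*(½))) = f*(-5 + (-5 + 3)) = f*(-5 - 2) = f*(-7) = -7*f)
(2055 + 2506)/(1916 + E(-13)) = (2055 + 2506)/(1916 - 7*(-13)) = 4561/(1916 + 91) = 4561/2007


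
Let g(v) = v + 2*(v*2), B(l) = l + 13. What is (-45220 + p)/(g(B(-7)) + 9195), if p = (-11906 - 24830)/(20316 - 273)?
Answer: -906381196/184896675 ≈ -4.9021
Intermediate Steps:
B(l) = 13 + l
g(v) = 5*v (g(v) = v + 2*(2*v) = v + 4*v = 5*v)
p = -36736/20043 ≈ -1.8329
(-45220 + p)/(g(B(-7)) + 9195) = (-45220 - 36736/20043)/(5*(13 - 7) + 9195) = -906381196/(20043*(5*6 + 9195)) = -906381196/(20043*(30 + 9195)) = -906381196/20043/9225 = -906381196/20043*1/9225 = -906381196/184896675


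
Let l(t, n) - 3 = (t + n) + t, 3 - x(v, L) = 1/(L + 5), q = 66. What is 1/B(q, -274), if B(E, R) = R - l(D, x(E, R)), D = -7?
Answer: -269/71555 ≈ -0.0037593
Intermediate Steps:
x(v, L) = 3 - 1/(5 + L) (x(v, L) = 3 - 1/(L + 5) = 3 - 1/(5 + L))
l(t, n) = 3 + n + 2*t (l(t, n) = 3 + ((t + n) + t) = 3 + ((n + t) + t) = 3 + (n + 2*t) = 3 + n + 2*t)
B(E, R) = 11 + R - (14 + 3*R)/(5 + R) (B(E, R) = R - (3 + (14 + 3*R)/(5 + R) + 2*(-7)) = R - (3 + (14 + 3*R)/(5 + R) - 14) = R - (-11 + (14 + 3*R)/(5 + R)) = R + (11 - (14 + 3*R)/(5 + R)) = 11 + R - (14 + 3*R)/(5 + R))
1/B(q, -274) = 1/((41 + (-274)**2 + 13*(-274))/(5 - 274)) = 1/((41 + 75076 - 3562)/(-269)) = 1/(-1/269*71555) = 1/(-71555/269) = -269/71555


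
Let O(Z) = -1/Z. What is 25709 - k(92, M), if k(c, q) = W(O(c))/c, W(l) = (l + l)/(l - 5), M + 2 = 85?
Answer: 545185053/21206 ≈ 25709.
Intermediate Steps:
M = 83 (M = -2 + 85 = 83)
W(l) = 2*l/(-5 + l) (W(l) = (2*l)/(-5 + l) = 2*l/(-5 + l))
k(c, q) = -2/(c²*(-5 - 1/c)) (k(c, q) = (2*(-1/c)/(-5 - 1/c))/c = (-2/(c*(-5 - 1/c)))/c = -2/(c²*(-5 - 1/c)))
25709 - k(92, M) = 25709 - 2/(92*(1 + 5*92)) = 25709 - 2/(92*(1 + 460)) = 25709 - 2/(92*461) = 25709 - 1*1/21206 = 25709 - 1/21206 = 545185053/21206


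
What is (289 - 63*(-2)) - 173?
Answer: 242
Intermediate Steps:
(289 - 63*(-2)) - 173 = (289 + 126) - 173 = 415 - 173 = 242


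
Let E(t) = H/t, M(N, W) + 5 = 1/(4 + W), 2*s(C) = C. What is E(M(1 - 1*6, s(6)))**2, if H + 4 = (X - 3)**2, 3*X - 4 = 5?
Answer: 196/289 ≈ 0.67820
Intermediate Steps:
X = 3 (X = 4/3 + (1/3)*5 = 4/3 + 5/3 = 3)
s(C) = C/2
H = -4 (H = -4 + (3 - 3)**2 = -4 + 0**2 = -4 + 0 = -4)
M(N, W) = -5 + 1/(4 + W)
E(t) = -4/t
E(M(1 - 1*6, s(6)))**2 = (-4*(4 + (1/2)*6)/(-19 - 5*6/2))**2 = (-4*(4 + 3)/(-19 - 5*3))**2 = (-4*7/(-19 - 15))**2 = (-4/((1/7)*(-34)))**2 = (-4/(-34/7))**2 = (-4*(-7/34))**2 = (14/17)**2 = 196/289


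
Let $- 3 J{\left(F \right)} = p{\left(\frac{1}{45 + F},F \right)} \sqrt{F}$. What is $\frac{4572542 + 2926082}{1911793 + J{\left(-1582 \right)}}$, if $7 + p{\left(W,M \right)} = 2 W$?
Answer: $\frac{33866489370055259008}{8634346443411469439} - \frac{41341556310656 i \sqrt{1582}}{8634346443411469439} \approx 3.9223 - 0.00019044 i$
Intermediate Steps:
$p{\left(W,M \right)} = -7 + 2 W$
$J{\left(F \right)} = - \frac{\sqrt{F} \left(-7 + \frac{2}{45 + F}\right)}{3}$ ($J{\left(F \right)} = - \frac{\left(-7 + \frac{2}{45 + F}\right) \sqrt{F}}{3} = - \frac{\sqrt{F} \left(-7 + \frac{2}{45 + F}\right)}{3}$)
$\frac{4572542 + 2926082}{1911793 + J{\left(-1582 \right)}} = \frac{4572542 + 2926082}{1911793 + \frac{\sqrt{-1582} \left(313 + 7 \left(-1582\right)\right)}{3 \left(45 - 1582\right)}} = \frac{7498624}{1911793 + \frac{i \sqrt{1582} \left(313 - 11074\right)}{3 \left(-1537\right)}} = \frac{7498624}{1911793 + \frac{1}{3} i \sqrt{1582} \left(- \frac{1}{1537}\right) \left(-10761\right)} = \frac{7498624}{1911793 + \frac{3587 i \sqrt{1582}}{1537}}$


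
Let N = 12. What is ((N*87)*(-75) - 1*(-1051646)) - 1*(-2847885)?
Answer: 3821231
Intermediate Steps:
((N*87)*(-75) - 1*(-1051646)) - 1*(-2847885) = ((12*87)*(-75) - 1*(-1051646)) - 1*(-2847885) = (1044*(-75) + 1051646) + 2847885 = (-78300 + 1051646) + 2847885 = 973346 + 2847885 = 3821231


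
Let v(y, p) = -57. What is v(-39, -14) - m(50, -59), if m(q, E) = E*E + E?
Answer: -3479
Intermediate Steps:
m(q, E) = E + E² (m(q, E) = E² + E = E + E²)
v(-39, -14) - m(50, -59) = -57 - (-59)*(1 - 59) = -57 - (-59)*(-58) = -57 - 1*3422 = -57 - 3422 = -3479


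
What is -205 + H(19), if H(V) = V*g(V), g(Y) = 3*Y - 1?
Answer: 859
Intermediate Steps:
g(Y) = -1 + 3*Y
H(V) = V*(-1 + 3*V)
-205 + H(19) = -205 + 19*(-1 + 3*19) = -205 + 19*(-1 + 57) = -205 + 19*56 = -205 + 1064 = 859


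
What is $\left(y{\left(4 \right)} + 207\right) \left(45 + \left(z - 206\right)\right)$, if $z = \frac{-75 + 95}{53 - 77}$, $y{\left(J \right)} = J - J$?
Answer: $- \frac{66999}{2} \approx -33500.0$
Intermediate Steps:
$y{\left(J \right)} = 0$
$z = - \frac{5}{6}$ ($z = \frac{20}{-24} = 20 \left(- \frac{1}{24}\right) = - \frac{5}{6} \approx -0.83333$)
$\left(y{\left(4 \right)} + 207\right) \left(45 + \left(z - 206\right)\right) = \left(0 + 207\right) \left(45 - \frac{1241}{6}\right) = 207 \left(45 - \frac{1241}{6}\right) = 207 \left(- \frac{971}{6}\right) = - \frac{66999}{2}$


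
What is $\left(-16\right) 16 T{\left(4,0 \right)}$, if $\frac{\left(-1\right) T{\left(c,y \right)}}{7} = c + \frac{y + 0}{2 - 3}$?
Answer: $7168$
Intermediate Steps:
$T{\left(c,y \right)} = - 7 c + 7 y$ ($T{\left(c,y \right)} = - 7 \left(c + \frac{y + 0}{2 - 3}\right) = - 7 \left(c + \frac{y}{-1}\right) = - 7 \left(c + y \left(-1\right)\right) = - 7 \left(c - y\right) = - 7 c + 7 y$)
$\left(-16\right) 16 T{\left(4,0 \right)} = \left(-16\right) 16 \left(\left(-7\right) 4 + 7 \cdot 0\right) = - 256 \left(-28 + 0\right) = \left(-256\right) \left(-28\right) = 7168$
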